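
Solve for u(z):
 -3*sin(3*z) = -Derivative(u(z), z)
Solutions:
 u(z) = C1 - cos(3*z)


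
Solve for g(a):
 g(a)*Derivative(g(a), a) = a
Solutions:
 g(a) = -sqrt(C1 + a^2)
 g(a) = sqrt(C1 + a^2)


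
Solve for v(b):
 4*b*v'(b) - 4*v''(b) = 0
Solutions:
 v(b) = C1 + C2*erfi(sqrt(2)*b/2)


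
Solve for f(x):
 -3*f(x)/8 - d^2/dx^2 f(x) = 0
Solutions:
 f(x) = C1*sin(sqrt(6)*x/4) + C2*cos(sqrt(6)*x/4)


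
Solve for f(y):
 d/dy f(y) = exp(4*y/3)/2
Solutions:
 f(y) = C1 + 3*exp(4*y/3)/8


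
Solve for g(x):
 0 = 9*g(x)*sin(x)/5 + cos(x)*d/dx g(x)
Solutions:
 g(x) = C1*cos(x)^(9/5)


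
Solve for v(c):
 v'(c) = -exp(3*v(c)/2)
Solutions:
 v(c) = 2*log(1/(C1 + 3*c))/3 + 2*log(2)/3
 v(c) = 2*log(2^(1/3)*(-3^(2/3) - 3*3^(1/6)*I)*(1/(C1 + c))^(1/3)/6)
 v(c) = 2*log(2^(1/3)*(-3^(2/3) + 3*3^(1/6)*I)*(1/(C1 + c))^(1/3)/6)


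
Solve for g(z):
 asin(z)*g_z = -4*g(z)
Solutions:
 g(z) = C1*exp(-4*Integral(1/asin(z), z))


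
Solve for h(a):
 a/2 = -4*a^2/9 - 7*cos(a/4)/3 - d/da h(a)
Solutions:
 h(a) = C1 - 4*a^3/27 - a^2/4 - 28*sin(a/4)/3


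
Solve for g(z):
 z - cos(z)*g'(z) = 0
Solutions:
 g(z) = C1 + Integral(z/cos(z), z)


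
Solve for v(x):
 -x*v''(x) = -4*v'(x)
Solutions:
 v(x) = C1 + C2*x^5


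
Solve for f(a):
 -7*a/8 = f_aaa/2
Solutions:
 f(a) = C1 + C2*a + C3*a^2 - 7*a^4/96


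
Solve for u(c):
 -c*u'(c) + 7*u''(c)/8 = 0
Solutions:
 u(c) = C1 + C2*erfi(2*sqrt(7)*c/7)


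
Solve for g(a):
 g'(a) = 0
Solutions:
 g(a) = C1


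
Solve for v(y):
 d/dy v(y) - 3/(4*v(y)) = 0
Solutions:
 v(y) = -sqrt(C1 + 6*y)/2
 v(y) = sqrt(C1 + 6*y)/2


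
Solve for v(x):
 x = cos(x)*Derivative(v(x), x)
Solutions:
 v(x) = C1 + Integral(x/cos(x), x)


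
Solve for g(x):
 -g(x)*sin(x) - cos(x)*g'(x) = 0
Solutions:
 g(x) = C1*cos(x)


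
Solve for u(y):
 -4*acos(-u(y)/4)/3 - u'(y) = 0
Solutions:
 Integral(1/acos(-_y/4), (_y, u(y))) = C1 - 4*y/3


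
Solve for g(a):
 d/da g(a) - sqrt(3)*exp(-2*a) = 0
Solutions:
 g(a) = C1 - sqrt(3)*exp(-2*a)/2


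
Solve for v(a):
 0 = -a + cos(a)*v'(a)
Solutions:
 v(a) = C1 + Integral(a/cos(a), a)


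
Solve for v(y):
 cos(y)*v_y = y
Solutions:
 v(y) = C1 + Integral(y/cos(y), y)


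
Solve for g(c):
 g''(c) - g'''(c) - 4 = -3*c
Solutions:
 g(c) = C1 + C2*c + C3*exp(c) - c^3/2 + c^2/2


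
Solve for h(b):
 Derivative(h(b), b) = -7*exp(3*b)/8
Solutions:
 h(b) = C1 - 7*exp(3*b)/24


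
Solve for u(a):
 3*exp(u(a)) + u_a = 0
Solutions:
 u(a) = log(1/(C1 + 3*a))


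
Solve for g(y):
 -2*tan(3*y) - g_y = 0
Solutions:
 g(y) = C1 + 2*log(cos(3*y))/3


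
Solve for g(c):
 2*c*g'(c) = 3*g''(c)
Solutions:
 g(c) = C1 + C2*erfi(sqrt(3)*c/3)


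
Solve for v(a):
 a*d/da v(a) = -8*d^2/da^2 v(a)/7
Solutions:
 v(a) = C1 + C2*erf(sqrt(7)*a/4)


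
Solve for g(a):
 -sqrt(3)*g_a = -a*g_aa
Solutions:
 g(a) = C1 + C2*a^(1 + sqrt(3))


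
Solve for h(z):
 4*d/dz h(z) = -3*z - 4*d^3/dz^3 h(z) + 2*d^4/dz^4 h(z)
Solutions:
 h(z) = C1 + C2*exp(z*(-(3*sqrt(129) + 35)^(1/3) - 4/(3*sqrt(129) + 35)^(1/3) + 4)/6)*sin(sqrt(3)*z*(-(3*sqrt(129) + 35)^(1/3) + 4/(3*sqrt(129) + 35)^(1/3))/6) + C3*exp(z*(-(3*sqrt(129) + 35)^(1/3) - 4/(3*sqrt(129) + 35)^(1/3) + 4)/6)*cos(sqrt(3)*z*(-(3*sqrt(129) + 35)^(1/3) + 4/(3*sqrt(129) + 35)^(1/3))/6) + C4*exp(z*(4/(3*sqrt(129) + 35)^(1/3) + 2 + (3*sqrt(129) + 35)^(1/3))/3) - 3*z^2/8


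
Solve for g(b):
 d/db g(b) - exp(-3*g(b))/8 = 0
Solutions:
 g(b) = log(C1 + 3*b/8)/3
 g(b) = log((-1 - sqrt(3)*I)*(C1 + 3*b/8)^(1/3)/2)
 g(b) = log((-1 + sqrt(3)*I)*(C1 + 3*b/8)^(1/3)/2)


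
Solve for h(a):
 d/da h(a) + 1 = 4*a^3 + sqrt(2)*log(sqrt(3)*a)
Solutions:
 h(a) = C1 + a^4 + sqrt(2)*a*log(a) - sqrt(2)*a - a + sqrt(2)*a*log(3)/2


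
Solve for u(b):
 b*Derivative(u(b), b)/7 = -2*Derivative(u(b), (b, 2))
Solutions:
 u(b) = C1 + C2*erf(sqrt(7)*b/14)


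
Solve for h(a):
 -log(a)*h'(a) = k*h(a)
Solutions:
 h(a) = C1*exp(-k*li(a))


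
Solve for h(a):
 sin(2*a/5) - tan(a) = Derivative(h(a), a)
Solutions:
 h(a) = C1 + log(cos(a)) - 5*cos(2*a/5)/2


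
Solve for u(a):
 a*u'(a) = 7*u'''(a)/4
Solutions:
 u(a) = C1 + Integral(C2*airyai(14^(2/3)*a/7) + C3*airybi(14^(2/3)*a/7), a)


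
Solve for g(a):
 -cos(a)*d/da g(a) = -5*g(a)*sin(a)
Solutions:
 g(a) = C1/cos(a)^5


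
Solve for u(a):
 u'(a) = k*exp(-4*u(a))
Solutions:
 u(a) = log(-I*(C1 + 4*a*k)^(1/4))
 u(a) = log(I*(C1 + 4*a*k)^(1/4))
 u(a) = log(-(C1 + 4*a*k)^(1/4))
 u(a) = log(C1 + 4*a*k)/4


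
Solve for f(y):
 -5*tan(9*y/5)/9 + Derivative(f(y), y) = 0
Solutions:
 f(y) = C1 - 25*log(cos(9*y/5))/81


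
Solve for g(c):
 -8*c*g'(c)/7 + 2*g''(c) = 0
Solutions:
 g(c) = C1 + C2*erfi(sqrt(14)*c/7)


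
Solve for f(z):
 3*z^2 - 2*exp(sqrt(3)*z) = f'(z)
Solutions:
 f(z) = C1 + z^3 - 2*sqrt(3)*exp(sqrt(3)*z)/3


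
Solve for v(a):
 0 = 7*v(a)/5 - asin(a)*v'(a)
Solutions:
 v(a) = C1*exp(7*Integral(1/asin(a), a)/5)


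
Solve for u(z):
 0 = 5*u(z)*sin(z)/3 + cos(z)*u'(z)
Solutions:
 u(z) = C1*cos(z)^(5/3)


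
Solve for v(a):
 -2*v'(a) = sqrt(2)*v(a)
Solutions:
 v(a) = C1*exp(-sqrt(2)*a/2)


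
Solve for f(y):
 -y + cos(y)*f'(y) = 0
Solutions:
 f(y) = C1 + Integral(y/cos(y), y)


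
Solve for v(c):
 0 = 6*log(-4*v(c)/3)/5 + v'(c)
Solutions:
 5*Integral(1/(log(-_y) - log(3) + 2*log(2)), (_y, v(c)))/6 = C1 - c


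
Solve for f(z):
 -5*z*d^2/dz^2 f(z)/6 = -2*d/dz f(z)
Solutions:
 f(z) = C1 + C2*z^(17/5)


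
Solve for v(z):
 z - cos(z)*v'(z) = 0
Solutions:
 v(z) = C1 + Integral(z/cos(z), z)


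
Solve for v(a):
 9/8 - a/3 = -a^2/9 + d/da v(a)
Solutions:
 v(a) = C1 + a^3/27 - a^2/6 + 9*a/8


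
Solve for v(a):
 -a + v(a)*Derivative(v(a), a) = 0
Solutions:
 v(a) = -sqrt(C1 + a^2)
 v(a) = sqrt(C1 + a^2)


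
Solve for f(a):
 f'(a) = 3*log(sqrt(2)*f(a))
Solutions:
 -2*Integral(1/(2*log(_y) + log(2)), (_y, f(a)))/3 = C1 - a


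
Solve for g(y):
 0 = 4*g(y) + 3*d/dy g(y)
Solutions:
 g(y) = C1*exp(-4*y/3)


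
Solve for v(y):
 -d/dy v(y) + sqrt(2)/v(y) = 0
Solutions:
 v(y) = -sqrt(C1 + 2*sqrt(2)*y)
 v(y) = sqrt(C1 + 2*sqrt(2)*y)


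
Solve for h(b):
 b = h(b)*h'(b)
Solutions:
 h(b) = -sqrt(C1 + b^2)
 h(b) = sqrt(C1 + b^2)


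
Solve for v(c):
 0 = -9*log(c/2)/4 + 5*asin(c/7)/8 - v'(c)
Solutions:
 v(c) = C1 - 9*c*log(c)/4 + 5*c*asin(c/7)/8 + 9*c*log(2)/4 + 9*c/4 + 5*sqrt(49 - c^2)/8


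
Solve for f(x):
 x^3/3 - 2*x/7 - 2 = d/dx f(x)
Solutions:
 f(x) = C1 + x^4/12 - x^2/7 - 2*x


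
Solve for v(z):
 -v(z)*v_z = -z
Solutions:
 v(z) = -sqrt(C1 + z^2)
 v(z) = sqrt(C1 + z^2)


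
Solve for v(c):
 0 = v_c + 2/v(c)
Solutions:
 v(c) = -sqrt(C1 - 4*c)
 v(c) = sqrt(C1 - 4*c)


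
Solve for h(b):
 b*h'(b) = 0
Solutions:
 h(b) = C1


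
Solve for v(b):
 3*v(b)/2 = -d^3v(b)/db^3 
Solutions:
 v(b) = C3*exp(-2^(2/3)*3^(1/3)*b/2) + (C1*sin(2^(2/3)*3^(5/6)*b/4) + C2*cos(2^(2/3)*3^(5/6)*b/4))*exp(2^(2/3)*3^(1/3)*b/4)


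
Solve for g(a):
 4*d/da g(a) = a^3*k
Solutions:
 g(a) = C1 + a^4*k/16


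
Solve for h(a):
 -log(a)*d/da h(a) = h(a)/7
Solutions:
 h(a) = C1*exp(-li(a)/7)


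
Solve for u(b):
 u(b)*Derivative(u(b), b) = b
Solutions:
 u(b) = -sqrt(C1 + b^2)
 u(b) = sqrt(C1 + b^2)


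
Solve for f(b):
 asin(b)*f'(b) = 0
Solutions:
 f(b) = C1


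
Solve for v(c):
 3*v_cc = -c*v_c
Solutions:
 v(c) = C1 + C2*erf(sqrt(6)*c/6)


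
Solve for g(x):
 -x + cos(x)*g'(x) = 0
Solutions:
 g(x) = C1 + Integral(x/cos(x), x)


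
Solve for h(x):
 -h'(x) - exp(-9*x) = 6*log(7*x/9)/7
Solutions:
 h(x) = C1 - 6*x*log(x)/7 + 6*x*(-log(7) + 1 + 2*log(3))/7 + exp(-9*x)/9


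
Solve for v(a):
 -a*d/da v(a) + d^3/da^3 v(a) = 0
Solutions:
 v(a) = C1 + Integral(C2*airyai(a) + C3*airybi(a), a)


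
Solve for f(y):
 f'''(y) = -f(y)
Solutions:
 f(y) = C3*exp(-y) + (C1*sin(sqrt(3)*y/2) + C2*cos(sqrt(3)*y/2))*exp(y/2)


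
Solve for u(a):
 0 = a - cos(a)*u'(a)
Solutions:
 u(a) = C1 + Integral(a/cos(a), a)


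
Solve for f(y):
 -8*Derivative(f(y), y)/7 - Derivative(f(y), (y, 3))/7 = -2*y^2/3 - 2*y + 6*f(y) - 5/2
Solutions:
 f(y) = C1*exp(-3^(1/3)*y*(-(189 + sqrt(37257))^(1/3) + 8*3^(1/3)/(189 + sqrt(37257))^(1/3))/6)*sin(3^(1/6)*y*(4/(189 + sqrt(37257))^(1/3) + 3^(2/3)*(189 + sqrt(37257))^(1/3)/6)) + C2*exp(-3^(1/3)*y*(-(189 + sqrt(37257))^(1/3) + 8*3^(1/3)/(189 + sqrt(37257))^(1/3))/6)*cos(3^(1/6)*y*(4/(189 + sqrt(37257))^(1/3) + 3^(2/3)*(189 + sqrt(37257))^(1/3)/6)) + C3*exp(3^(1/3)*y*(-(189 + sqrt(37257))^(1/3) + 8*3^(1/3)/(189 + sqrt(37257))^(1/3))/3) + y^2/9 + 55*y/189 + 5735/15876


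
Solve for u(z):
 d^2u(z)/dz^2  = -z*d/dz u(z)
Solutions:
 u(z) = C1 + C2*erf(sqrt(2)*z/2)


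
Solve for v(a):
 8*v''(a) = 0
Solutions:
 v(a) = C1 + C2*a


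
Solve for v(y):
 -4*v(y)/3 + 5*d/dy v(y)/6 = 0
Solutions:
 v(y) = C1*exp(8*y/5)


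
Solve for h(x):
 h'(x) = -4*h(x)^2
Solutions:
 h(x) = 1/(C1 + 4*x)


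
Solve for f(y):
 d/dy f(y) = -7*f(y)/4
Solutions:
 f(y) = C1*exp(-7*y/4)


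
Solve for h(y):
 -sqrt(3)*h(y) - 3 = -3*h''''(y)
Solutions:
 h(y) = C1*exp(-3^(7/8)*y/3) + C2*exp(3^(7/8)*y/3) + C3*sin(3^(7/8)*y/3) + C4*cos(3^(7/8)*y/3) - sqrt(3)


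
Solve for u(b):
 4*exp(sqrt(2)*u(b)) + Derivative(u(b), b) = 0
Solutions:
 u(b) = sqrt(2)*(2*log(1/(C1 + 4*b)) - log(2))/4


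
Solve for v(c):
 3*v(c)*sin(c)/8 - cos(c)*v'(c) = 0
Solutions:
 v(c) = C1/cos(c)^(3/8)


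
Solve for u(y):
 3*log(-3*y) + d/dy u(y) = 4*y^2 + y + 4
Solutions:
 u(y) = C1 + 4*y^3/3 + y^2/2 - 3*y*log(-y) + y*(7 - 3*log(3))


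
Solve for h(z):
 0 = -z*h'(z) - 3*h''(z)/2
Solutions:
 h(z) = C1 + C2*erf(sqrt(3)*z/3)


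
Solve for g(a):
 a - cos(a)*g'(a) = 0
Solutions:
 g(a) = C1 + Integral(a/cos(a), a)


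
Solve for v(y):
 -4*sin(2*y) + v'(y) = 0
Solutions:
 v(y) = C1 - 2*cos(2*y)


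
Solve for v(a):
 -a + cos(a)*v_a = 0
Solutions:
 v(a) = C1 + Integral(a/cos(a), a)


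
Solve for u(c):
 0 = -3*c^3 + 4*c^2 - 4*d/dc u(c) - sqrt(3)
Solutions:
 u(c) = C1 - 3*c^4/16 + c^3/3 - sqrt(3)*c/4


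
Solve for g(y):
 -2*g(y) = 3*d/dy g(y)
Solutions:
 g(y) = C1*exp(-2*y/3)


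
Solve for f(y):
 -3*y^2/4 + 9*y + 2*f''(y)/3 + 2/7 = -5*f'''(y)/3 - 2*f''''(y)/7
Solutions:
 f(y) = C1 + C2*y + C3*exp(y*(-35 + sqrt(889))/12) + C4*exp(-y*(sqrt(889) + 35)/12) + 3*y^4/32 - 51*y^3/16 + 5199*y^2/224


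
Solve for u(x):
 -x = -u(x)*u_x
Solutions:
 u(x) = -sqrt(C1 + x^2)
 u(x) = sqrt(C1 + x^2)


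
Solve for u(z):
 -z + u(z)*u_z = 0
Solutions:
 u(z) = -sqrt(C1 + z^2)
 u(z) = sqrt(C1 + z^2)


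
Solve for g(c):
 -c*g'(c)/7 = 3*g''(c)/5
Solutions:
 g(c) = C1 + C2*erf(sqrt(210)*c/42)


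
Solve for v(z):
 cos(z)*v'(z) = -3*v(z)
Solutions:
 v(z) = C1*(sin(z) - 1)^(3/2)/(sin(z) + 1)^(3/2)


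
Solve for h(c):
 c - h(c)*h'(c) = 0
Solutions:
 h(c) = -sqrt(C1 + c^2)
 h(c) = sqrt(C1 + c^2)


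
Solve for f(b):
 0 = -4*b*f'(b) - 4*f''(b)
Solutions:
 f(b) = C1 + C2*erf(sqrt(2)*b/2)


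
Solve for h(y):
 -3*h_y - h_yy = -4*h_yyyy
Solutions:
 h(y) = C1 + C4*exp(y) + (C2*sin(sqrt(2)*y/2) + C3*cos(sqrt(2)*y/2))*exp(-y/2)


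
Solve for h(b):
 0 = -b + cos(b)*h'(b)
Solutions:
 h(b) = C1 + Integral(b/cos(b), b)


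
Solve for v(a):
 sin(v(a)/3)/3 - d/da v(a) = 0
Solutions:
 -a/3 + 3*log(cos(v(a)/3) - 1)/2 - 3*log(cos(v(a)/3) + 1)/2 = C1


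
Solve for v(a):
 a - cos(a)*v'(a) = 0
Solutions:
 v(a) = C1 + Integral(a/cos(a), a)


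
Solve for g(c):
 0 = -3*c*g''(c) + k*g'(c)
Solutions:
 g(c) = C1 + c^(re(k)/3 + 1)*(C2*sin(log(c)*Abs(im(k))/3) + C3*cos(log(c)*im(k)/3))


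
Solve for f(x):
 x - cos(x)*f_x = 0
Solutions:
 f(x) = C1 + Integral(x/cos(x), x)


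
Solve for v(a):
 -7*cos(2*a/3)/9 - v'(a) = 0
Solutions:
 v(a) = C1 - 7*sin(2*a/3)/6


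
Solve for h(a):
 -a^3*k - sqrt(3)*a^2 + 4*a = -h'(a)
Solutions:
 h(a) = C1 + a^4*k/4 + sqrt(3)*a^3/3 - 2*a^2


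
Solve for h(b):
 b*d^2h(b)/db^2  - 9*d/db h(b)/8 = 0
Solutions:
 h(b) = C1 + C2*b^(17/8)


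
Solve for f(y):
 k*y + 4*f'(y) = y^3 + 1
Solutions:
 f(y) = C1 - k*y^2/8 + y^4/16 + y/4


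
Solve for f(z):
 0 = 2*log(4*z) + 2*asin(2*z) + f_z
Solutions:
 f(z) = C1 - 2*z*log(z) - 2*z*asin(2*z) - 4*z*log(2) + 2*z - sqrt(1 - 4*z^2)


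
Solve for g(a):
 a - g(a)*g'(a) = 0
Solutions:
 g(a) = -sqrt(C1 + a^2)
 g(a) = sqrt(C1 + a^2)


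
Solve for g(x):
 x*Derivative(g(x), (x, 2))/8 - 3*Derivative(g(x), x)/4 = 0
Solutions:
 g(x) = C1 + C2*x^7


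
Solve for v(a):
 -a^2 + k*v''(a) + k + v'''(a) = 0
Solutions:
 v(a) = C1 + C2*a + C3*exp(-a*k) + a^4/(12*k) - a^3/(3*k^2) + a^2*(-1/2 + k^(-3))


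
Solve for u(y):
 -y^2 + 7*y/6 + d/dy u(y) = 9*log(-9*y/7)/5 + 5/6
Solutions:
 u(y) = C1 + y^3/3 - 7*y^2/12 + 9*y*log(-y)/5 + y*(-54*log(7) - 29 + 108*log(3))/30


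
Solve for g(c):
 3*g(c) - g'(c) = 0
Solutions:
 g(c) = C1*exp(3*c)


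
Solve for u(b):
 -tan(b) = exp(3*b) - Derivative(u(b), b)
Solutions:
 u(b) = C1 + exp(3*b)/3 - log(cos(b))


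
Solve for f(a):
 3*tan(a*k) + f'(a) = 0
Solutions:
 f(a) = C1 - 3*Piecewise((-log(cos(a*k))/k, Ne(k, 0)), (0, True))


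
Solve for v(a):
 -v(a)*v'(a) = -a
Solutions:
 v(a) = -sqrt(C1 + a^2)
 v(a) = sqrt(C1 + a^2)


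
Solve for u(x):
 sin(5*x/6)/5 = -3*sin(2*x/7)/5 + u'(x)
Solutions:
 u(x) = C1 - 21*cos(2*x/7)/10 - 6*cos(5*x/6)/25


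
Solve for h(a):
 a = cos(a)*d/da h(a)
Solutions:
 h(a) = C1 + Integral(a/cos(a), a)


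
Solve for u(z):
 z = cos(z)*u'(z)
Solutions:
 u(z) = C1 + Integral(z/cos(z), z)


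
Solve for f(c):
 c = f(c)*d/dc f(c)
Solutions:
 f(c) = -sqrt(C1 + c^2)
 f(c) = sqrt(C1 + c^2)


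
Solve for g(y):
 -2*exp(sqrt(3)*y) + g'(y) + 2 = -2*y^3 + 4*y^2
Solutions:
 g(y) = C1 - y^4/2 + 4*y^3/3 - 2*y + 2*sqrt(3)*exp(sqrt(3)*y)/3


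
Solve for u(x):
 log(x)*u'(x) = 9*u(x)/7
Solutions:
 u(x) = C1*exp(9*li(x)/7)


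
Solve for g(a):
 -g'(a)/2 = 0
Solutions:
 g(a) = C1


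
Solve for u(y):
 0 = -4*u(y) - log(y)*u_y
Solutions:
 u(y) = C1*exp(-4*li(y))


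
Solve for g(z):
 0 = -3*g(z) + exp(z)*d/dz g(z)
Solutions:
 g(z) = C1*exp(-3*exp(-z))


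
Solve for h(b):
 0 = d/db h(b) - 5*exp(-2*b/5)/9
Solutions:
 h(b) = C1 - 25*exp(-2*b/5)/18


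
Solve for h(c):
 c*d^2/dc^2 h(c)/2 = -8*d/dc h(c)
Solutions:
 h(c) = C1 + C2/c^15


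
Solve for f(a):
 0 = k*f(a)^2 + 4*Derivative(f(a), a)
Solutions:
 f(a) = 4/(C1 + a*k)


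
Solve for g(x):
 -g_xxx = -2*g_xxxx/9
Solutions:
 g(x) = C1 + C2*x + C3*x^2 + C4*exp(9*x/2)


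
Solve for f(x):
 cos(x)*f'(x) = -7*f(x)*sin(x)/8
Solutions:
 f(x) = C1*cos(x)^(7/8)


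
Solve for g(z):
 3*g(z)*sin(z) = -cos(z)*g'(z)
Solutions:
 g(z) = C1*cos(z)^3


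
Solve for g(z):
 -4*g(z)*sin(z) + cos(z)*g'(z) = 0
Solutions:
 g(z) = C1/cos(z)^4


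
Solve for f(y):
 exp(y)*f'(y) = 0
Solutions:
 f(y) = C1


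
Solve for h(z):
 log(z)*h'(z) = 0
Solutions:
 h(z) = C1


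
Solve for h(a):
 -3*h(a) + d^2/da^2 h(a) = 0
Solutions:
 h(a) = C1*exp(-sqrt(3)*a) + C2*exp(sqrt(3)*a)


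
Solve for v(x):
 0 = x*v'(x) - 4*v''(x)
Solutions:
 v(x) = C1 + C2*erfi(sqrt(2)*x/4)


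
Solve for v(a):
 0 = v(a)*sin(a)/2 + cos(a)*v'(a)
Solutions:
 v(a) = C1*sqrt(cos(a))


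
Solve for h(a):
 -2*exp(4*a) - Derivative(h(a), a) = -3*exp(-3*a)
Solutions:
 h(a) = C1 - exp(4*a)/2 - exp(-3*a)


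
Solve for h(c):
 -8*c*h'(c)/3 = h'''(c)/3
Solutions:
 h(c) = C1 + Integral(C2*airyai(-2*c) + C3*airybi(-2*c), c)


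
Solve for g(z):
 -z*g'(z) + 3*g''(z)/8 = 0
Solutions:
 g(z) = C1 + C2*erfi(2*sqrt(3)*z/3)


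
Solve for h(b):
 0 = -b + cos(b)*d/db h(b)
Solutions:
 h(b) = C1 + Integral(b/cos(b), b)


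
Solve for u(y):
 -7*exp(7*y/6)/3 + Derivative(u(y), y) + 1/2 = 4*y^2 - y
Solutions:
 u(y) = C1 + 4*y^3/3 - y^2/2 - y/2 + 2*exp(7*y/6)


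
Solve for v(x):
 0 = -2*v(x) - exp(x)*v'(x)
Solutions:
 v(x) = C1*exp(2*exp(-x))


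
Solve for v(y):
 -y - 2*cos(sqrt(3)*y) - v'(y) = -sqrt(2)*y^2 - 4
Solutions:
 v(y) = C1 + sqrt(2)*y^3/3 - y^2/2 + 4*y - 2*sqrt(3)*sin(sqrt(3)*y)/3


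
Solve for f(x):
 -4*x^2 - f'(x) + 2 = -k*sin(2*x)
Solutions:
 f(x) = C1 - k*cos(2*x)/2 - 4*x^3/3 + 2*x


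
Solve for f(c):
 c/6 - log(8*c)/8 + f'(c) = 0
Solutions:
 f(c) = C1 - c^2/12 + c*log(c)/8 - c/8 + 3*c*log(2)/8


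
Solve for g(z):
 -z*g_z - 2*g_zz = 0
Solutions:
 g(z) = C1 + C2*erf(z/2)


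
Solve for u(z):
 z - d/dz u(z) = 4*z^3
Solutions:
 u(z) = C1 - z^4 + z^2/2


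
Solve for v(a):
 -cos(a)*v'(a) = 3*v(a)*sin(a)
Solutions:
 v(a) = C1*cos(a)^3


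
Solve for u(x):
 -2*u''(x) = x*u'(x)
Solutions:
 u(x) = C1 + C2*erf(x/2)


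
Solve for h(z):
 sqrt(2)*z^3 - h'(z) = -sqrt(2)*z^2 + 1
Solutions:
 h(z) = C1 + sqrt(2)*z^4/4 + sqrt(2)*z^3/3 - z


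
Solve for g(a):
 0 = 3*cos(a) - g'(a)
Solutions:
 g(a) = C1 + 3*sin(a)


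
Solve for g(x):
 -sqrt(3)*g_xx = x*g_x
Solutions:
 g(x) = C1 + C2*erf(sqrt(2)*3^(3/4)*x/6)


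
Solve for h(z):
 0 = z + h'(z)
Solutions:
 h(z) = C1 - z^2/2


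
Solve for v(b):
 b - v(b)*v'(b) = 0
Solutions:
 v(b) = -sqrt(C1 + b^2)
 v(b) = sqrt(C1 + b^2)


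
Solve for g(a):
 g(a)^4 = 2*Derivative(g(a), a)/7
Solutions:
 g(a) = 2^(1/3)*(-1/(C1 + 21*a))^(1/3)
 g(a) = 2^(1/3)*(-1/(C1 + 7*a))^(1/3)*(-3^(2/3) - 3*3^(1/6)*I)/6
 g(a) = 2^(1/3)*(-1/(C1 + 7*a))^(1/3)*(-3^(2/3) + 3*3^(1/6)*I)/6


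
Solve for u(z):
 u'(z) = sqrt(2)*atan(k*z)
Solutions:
 u(z) = C1 + sqrt(2)*Piecewise((z*atan(k*z) - log(k^2*z^2 + 1)/(2*k), Ne(k, 0)), (0, True))


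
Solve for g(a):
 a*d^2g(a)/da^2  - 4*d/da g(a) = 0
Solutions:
 g(a) = C1 + C2*a^5


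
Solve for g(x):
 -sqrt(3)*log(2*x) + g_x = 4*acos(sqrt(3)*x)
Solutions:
 g(x) = C1 + sqrt(3)*x*(log(x) - 1) + 4*x*acos(sqrt(3)*x) + sqrt(3)*x*log(2) - 4*sqrt(3)*sqrt(1 - 3*x^2)/3


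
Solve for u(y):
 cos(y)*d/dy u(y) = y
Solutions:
 u(y) = C1 + Integral(y/cos(y), y)


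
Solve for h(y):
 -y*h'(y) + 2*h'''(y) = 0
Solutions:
 h(y) = C1 + Integral(C2*airyai(2^(2/3)*y/2) + C3*airybi(2^(2/3)*y/2), y)


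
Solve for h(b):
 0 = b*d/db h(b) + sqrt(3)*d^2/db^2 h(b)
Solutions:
 h(b) = C1 + C2*erf(sqrt(2)*3^(3/4)*b/6)


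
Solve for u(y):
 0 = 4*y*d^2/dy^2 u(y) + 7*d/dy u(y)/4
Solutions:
 u(y) = C1 + C2*y^(9/16)


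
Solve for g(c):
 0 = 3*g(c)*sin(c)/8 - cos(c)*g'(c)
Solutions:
 g(c) = C1/cos(c)^(3/8)


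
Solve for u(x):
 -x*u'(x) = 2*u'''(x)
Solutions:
 u(x) = C1 + Integral(C2*airyai(-2^(2/3)*x/2) + C3*airybi(-2^(2/3)*x/2), x)


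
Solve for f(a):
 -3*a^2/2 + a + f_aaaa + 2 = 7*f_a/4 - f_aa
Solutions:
 f(a) = C1 + C2*exp(3^(1/3)*a*(-(63 + sqrt(4161))^(1/3) + 4*3^(1/3)/(63 + sqrt(4161))^(1/3))/12)*sin(3^(1/6)*a*((63 + sqrt(4161))^(-1/3) + 3^(2/3)*(63 + sqrt(4161))^(1/3)/12)) + C3*exp(3^(1/3)*a*(-(63 + sqrt(4161))^(1/3) + 4*3^(1/3)/(63 + sqrt(4161))^(1/3))/12)*cos(3^(1/6)*a*((63 + sqrt(4161))^(-1/3) + 3^(2/3)*(63 + sqrt(4161))^(1/3)/12)) + C4*exp(-3^(1/3)*a*(-(63 + sqrt(4161))^(1/3) + 4*3^(1/3)/(63 + sqrt(4161))^(1/3))/6) - 2*a^3/7 - 10*a^2/49 + 312*a/343


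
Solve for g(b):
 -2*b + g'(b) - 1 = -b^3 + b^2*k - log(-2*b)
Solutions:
 g(b) = C1 - b^4/4 + b^3*k/3 + b^2 - b*log(-b) + b*(2 - log(2))


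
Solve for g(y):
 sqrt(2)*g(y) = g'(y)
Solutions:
 g(y) = C1*exp(sqrt(2)*y)


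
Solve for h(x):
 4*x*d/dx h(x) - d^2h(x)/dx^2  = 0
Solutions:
 h(x) = C1 + C2*erfi(sqrt(2)*x)


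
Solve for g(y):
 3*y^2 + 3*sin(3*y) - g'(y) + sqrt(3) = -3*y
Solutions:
 g(y) = C1 + y^3 + 3*y^2/2 + sqrt(3)*y - cos(3*y)


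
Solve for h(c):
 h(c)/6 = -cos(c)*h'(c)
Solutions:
 h(c) = C1*(sin(c) - 1)^(1/12)/(sin(c) + 1)^(1/12)


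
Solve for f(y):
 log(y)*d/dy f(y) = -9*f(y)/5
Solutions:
 f(y) = C1*exp(-9*li(y)/5)


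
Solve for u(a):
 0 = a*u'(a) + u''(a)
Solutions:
 u(a) = C1 + C2*erf(sqrt(2)*a/2)


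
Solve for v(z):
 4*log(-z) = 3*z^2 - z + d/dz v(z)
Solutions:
 v(z) = C1 - z^3 + z^2/2 + 4*z*log(-z) - 4*z


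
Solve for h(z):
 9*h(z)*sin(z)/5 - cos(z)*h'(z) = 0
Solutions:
 h(z) = C1/cos(z)^(9/5)


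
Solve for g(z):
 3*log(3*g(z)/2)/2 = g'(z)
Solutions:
 2*Integral(1/(-log(_y) - log(3) + log(2)), (_y, g(z)))/3 = C1 - z


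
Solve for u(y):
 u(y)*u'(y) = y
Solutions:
 u(y) = -sqrt(C1 + y^2)
 u(y) = sqrt(C1 + y^2)


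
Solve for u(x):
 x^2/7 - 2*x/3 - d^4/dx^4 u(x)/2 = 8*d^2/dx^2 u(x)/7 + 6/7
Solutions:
 u(x) = C1 + C2*x + C3*sin(4*sqrt(7)*x/7) + C4*cos(4*sqrt(7)*x/7) + x^4/96 - 7*x^3/72 - 55*x^2/128


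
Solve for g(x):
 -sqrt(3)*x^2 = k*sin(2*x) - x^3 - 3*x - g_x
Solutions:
 g(x) = C1 - k*cos(2*x)/2 - x^4/4 + sqrt(3)*x^3/3 - 3*x^2/2


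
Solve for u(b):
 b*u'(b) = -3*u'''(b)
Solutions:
 u(b) = C1 + Integral(C2*airyai(-3^(2/3)*b/3) + C3*airybi(-3^(2/3)*b/3), b)


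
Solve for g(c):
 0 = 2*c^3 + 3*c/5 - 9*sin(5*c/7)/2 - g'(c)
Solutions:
 g(c) = C1 + c^4/2 + 3*c^2/10 + 63*cos(5*c/7)/10


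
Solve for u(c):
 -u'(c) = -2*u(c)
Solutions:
 u(c) = C1*exp(2*c)


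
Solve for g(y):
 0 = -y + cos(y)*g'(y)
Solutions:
 g(y) = C1 + Integral(y/cos(y), y)


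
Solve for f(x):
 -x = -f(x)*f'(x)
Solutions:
 f(x) = -sqrt(C1 + x^2)
 f(x) = sqrt(C1 + x^2)


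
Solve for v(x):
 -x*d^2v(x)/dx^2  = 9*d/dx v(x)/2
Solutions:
 v(x) = C1 + C2/x^(7/2)


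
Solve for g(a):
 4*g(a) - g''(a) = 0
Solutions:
 g(a) = C1*exp(-2*a) + C2*exp(2*a)


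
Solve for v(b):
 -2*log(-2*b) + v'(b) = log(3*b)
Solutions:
 v(b) = C1 + 3*b*log(b) + b*(-3 + log(12) + 2*I*pi)


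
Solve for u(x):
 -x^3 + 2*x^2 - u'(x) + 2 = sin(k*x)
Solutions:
 u(x) = C1 - x^4/4 + 2*x^3/3 + 2*x + cos(k*x)/k


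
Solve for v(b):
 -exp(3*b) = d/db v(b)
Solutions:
 v(b) = C1 - exp(3*b)/3


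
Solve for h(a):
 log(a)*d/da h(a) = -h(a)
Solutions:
 h(a) = C1*exp(-li(a))


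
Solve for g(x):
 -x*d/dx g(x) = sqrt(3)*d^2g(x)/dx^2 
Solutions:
 g(x) = C1 + C2*erf(sqrt(2)*3^(3/4)*x/6)


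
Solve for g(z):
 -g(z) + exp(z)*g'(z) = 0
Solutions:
 g(z) = C1*exp(-exp(-z))


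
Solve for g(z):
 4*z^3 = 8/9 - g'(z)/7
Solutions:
 g(z) = C1 - 7*z^4 + 56*z/9


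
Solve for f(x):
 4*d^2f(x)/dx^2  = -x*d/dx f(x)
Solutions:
 f(x) = C1 + C2*erf(sqrt(2)*x/4)


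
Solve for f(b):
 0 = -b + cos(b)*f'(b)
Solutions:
 f(b) = C1 + Integral(b/cos(b), b)


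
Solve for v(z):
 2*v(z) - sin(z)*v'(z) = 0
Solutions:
 v(z) = C1*(cos(z) - 1)/(cos(z) + 1)


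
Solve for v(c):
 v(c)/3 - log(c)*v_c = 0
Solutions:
 v(c) = C1*exp(li(c)/3)


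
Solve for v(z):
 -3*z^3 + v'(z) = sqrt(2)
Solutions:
 v(z) = C1 + 3*z^4/4 + sqrt(2)*z


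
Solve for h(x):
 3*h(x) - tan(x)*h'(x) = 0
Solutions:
 h(x) = C1*sin(x)^3


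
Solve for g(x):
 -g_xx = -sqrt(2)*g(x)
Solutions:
 g(x) = C1*exp(-2^(1/4)*x) + C2*exp(2^(1/4)*x)


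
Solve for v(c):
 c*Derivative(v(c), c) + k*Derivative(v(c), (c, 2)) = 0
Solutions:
 v(c) = C1 + C2*sqrt(k)*erf(sqrt(2)*c*sqrt(1/k)/2)


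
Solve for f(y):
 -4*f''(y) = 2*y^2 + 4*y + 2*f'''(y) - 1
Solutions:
 f(y) = C1 + C2*y + C3*exp(-2*y) - y^4/24 - y^3/12 + y^2/4


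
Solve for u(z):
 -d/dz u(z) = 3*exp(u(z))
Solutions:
 u(z) = log(1/(C1 + 3*z))


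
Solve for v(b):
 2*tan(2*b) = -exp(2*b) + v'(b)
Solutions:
 v(b) = C1 + exp(2*b)/2 - log(cos(2*b))


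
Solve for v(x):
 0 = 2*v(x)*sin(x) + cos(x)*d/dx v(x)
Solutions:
 v(x) = C1*cos(x)^2


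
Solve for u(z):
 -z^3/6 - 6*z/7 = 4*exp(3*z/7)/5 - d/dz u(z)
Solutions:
 u(z) = C1 + z^4/24 + 3*z^2/7 + 28*exp(3*z/7)/15


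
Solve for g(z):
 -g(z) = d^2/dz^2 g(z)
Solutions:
 g(z) = C1*sin(z) + C2*cos(z)


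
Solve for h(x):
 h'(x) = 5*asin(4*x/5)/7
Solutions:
 h(x) = C1 + 5*x*asin(4*x/5)/7 + 5*sqrt(25 - 16*x^2)/28


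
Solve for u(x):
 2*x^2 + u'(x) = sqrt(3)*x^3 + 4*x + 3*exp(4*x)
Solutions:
 u(x) = C1 + sqrt(3)*x^4/4 - 2*x^3/3 + 2*x^2 + 3*exp(4*x)/4


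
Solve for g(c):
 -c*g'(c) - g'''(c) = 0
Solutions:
 g(c) = C1 + Integral(C2*airyai(-c) + C3*airybi(-c), c)


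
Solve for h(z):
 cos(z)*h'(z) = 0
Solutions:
 h(z) = C1


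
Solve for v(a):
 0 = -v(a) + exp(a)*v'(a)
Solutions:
 v(a) = C1*exp(-exp(-a))


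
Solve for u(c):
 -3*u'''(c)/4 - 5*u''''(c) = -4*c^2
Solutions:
 u(c) = C1 + C2*c + C3*c^2 + C4*exp(-3*c/20) + 4*c^5/45 - 80*c^4/27 + 6400*c^3/81


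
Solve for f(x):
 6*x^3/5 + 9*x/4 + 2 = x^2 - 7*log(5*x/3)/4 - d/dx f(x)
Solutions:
 f(x) = C1 - 3*x^4/10 + x^3/3 - 9*x^2/8 - 7*x*log(x)/4 - 7*x*log(5)/4 - x/4 + 7*x*log(3)/4


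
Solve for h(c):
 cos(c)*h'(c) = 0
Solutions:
 h(c) = C1


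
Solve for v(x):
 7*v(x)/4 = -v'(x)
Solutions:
 v(x) = C1*exp(-7*x/4)


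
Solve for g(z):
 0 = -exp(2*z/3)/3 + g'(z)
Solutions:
 g(z) = C1 + exp(2*z/3)/2


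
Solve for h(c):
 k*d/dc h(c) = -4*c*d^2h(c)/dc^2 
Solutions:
 h(c) = C1 + c^(1 - re(k)/4)*(C2*sin(log(c)*Abs(im(k))/4) + C3*cos(log(c)*im(k)/4))


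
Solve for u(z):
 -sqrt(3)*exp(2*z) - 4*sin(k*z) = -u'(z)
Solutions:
 u(z) = C1 + sqrt(3)*exp(2*z)/2 - 4*cos(k*z)/k


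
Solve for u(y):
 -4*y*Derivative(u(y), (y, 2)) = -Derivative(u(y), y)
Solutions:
 u(y) = C1 + C2*y^(5/4)


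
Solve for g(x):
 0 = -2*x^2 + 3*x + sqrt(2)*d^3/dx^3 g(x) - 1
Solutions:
 g(x) = C1 + C2*x + C3*x^2 + sqrt(2)*x^5/60 - sqrt(2)*x^4/16 + sqrt(2)*x^3/12


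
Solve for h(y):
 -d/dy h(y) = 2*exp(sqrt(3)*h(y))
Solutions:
 h(y) = sqrt(3)*(2*log(1/(C1 + 2*y)) - log(3))/6


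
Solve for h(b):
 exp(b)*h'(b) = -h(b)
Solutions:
 h(b) = C1*exp(exp(-b))


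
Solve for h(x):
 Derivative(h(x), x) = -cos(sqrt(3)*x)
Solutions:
 h(x) = C1 - sqrt(3)*sin(sqrt(3)*x)/3


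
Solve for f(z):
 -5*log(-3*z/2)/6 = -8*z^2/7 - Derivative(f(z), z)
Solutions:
 f(z) = C1 - 8*z^3/21 + 5*z*log(-z)/6 + 5*z*(-1 - log(2) + log(3))/6


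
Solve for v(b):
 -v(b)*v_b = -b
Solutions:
 v(b) = -sqrt(C1 + b^2)
 v(b) = sqrt(C1 + b^2)


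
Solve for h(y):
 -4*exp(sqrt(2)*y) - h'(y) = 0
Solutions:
 h(y) = C1 - 2*sqrt(2)*exp(sqrt(2)*y)


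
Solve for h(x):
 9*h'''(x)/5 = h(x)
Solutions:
 h(x) = C3*exp(15^(1/3)*x/3) + (C1*sin(3^(5/6)*5^(1/3)*x/6) + C2*cos(3^(5/6)*5^(1/3)*x/6))*exp(-15^(1/3)*x/6)


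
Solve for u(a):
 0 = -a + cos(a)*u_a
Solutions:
 u(a) = C1 + Integral(a/cos(a), a)


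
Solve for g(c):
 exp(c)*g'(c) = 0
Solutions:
 g(c) = C1


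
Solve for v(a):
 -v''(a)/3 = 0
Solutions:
 v(a) = C1 + C2*a


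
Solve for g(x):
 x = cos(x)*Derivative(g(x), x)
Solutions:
 g(x) = C1 + Integral(x/cos(x), x)


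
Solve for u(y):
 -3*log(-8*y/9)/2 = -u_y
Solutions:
 u(y) = C1 + 3*y*log(-y)/2 + y*(-3*log(3) - 3/2 + 9*log(2)/2)


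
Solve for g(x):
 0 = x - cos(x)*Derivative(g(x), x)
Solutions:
 g(x) = C1 + Integral(x/cos(x), x)


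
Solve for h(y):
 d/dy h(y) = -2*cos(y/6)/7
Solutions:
 h(y) = C1 - 12*sin(y/6)/7


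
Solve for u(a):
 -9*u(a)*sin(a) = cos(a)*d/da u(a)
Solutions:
 u(a) = C1*cos(a)^9


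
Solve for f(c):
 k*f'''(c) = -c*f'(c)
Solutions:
 f(c) = C1 + Integral(C2*airyai(c*(-1/k)^(1/3)) + C3*airybi(c*(-1/k)^(1/3)), c)


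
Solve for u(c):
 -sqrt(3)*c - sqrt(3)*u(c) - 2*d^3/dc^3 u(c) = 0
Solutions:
 u(c) = C3*exp(-2^(2/3)*3^(1/6)*c/2) - c + (C1*sin(6^(2/3)*c/4) + C2*cos(6^(2/3)*c/4))*exp(2^(2/3)*3^(1/6)*c/4)


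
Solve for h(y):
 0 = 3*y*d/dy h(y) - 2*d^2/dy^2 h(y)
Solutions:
 h(y) = C1 + C2*erfi(sqrt(3)*y/2)


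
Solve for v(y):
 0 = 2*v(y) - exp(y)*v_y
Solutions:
 v(y) = C1*exp(-2*exp(-y))


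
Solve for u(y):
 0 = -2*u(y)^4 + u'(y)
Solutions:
 u(y) = (-1/(C1 + 6*y))^(1/3)
 u(y) = (-1/(C1 + 2*y))^(1/3)*(-3^(2/3) - 3*3^(1/6)*I)/6
 u(y) = (-1/(C1 + 2*y))^(1/3)*(-3^(2/3) + 3*3^(1/6)*I)/6


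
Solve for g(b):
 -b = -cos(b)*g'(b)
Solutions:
 g(b) = C1 + Integral(b/cos(b), b)


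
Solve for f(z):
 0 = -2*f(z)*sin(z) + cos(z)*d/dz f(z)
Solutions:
 f(z) = C1/cos(z)^2


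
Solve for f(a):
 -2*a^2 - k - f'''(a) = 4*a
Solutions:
 f(a) = C1 + C2*a + C3*a^2 - a^5/30 - a^4/6 - a^3*k/6


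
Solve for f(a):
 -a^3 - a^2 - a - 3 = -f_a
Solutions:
 f(a) = C1 + a^4/4 + a^3/3 + a^2/2 + 3*a


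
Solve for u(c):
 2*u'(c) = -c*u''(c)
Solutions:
 u(c) = C1 + C2/c


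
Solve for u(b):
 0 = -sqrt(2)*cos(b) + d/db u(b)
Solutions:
 u(b) = C1 + sqrt(2)*sin(b)


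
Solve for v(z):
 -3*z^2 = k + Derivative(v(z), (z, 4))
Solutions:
 v(z) = C1 + C2*z + C3*z^2 + C4*z^3 - k*z^4/24 - z^6/120


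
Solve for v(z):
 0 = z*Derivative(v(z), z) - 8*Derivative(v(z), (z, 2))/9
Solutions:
 v(z) = C1 + C2*erfi(3*z/4)


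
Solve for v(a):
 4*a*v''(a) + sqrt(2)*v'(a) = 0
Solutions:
 v(a) = C1 + C2*a^(1 - sqrt(2)/4)


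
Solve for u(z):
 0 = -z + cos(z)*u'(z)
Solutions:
 u(z) = C1 + Integral(z/cos(z), z)


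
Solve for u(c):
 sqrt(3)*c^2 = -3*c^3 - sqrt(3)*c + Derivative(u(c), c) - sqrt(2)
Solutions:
 u(c) = C1 + 3*c^4/4 + sqrt(3)*c^3/3 + sqrt(3)*c^2/2 + sqrt(2)*c


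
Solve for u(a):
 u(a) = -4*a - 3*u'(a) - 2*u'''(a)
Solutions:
 u(a) = C1*exp(-2^(1/3)*a*(-(1 + sqrt(3))^(1/3) + 2^(1/3)/(1 + sqrt(3))^(1/3))/4)*sin(2^(1/3)*sqrt(3)*a*(2^(1/3)/(1 + sqrt(3))^(1/3) + (1 + sqrt(3))^(1/3))/4) + C2*exp(-2^(1/3)*a*(-(1 + sqrt(3))^(1/3) + 2^(1/3)/(1 + sqrt(3))^(1/3))/4)*cos(2^(1/3)*sqrt(3)*a*(2^(1/3)/(1 + sqrt(3))^(1/3) + (1 + sqrt(3))^(1/3))/4) + C3*exp(2^(1/3)*a*(-(1 + sqrt(3))^(1/3) + 2^(1/3)/(1 + sqrt(3))^(1/3))/2) - 4*a + 12


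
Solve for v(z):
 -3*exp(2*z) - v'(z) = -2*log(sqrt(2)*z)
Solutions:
 v(z) = C1 + 2*z*log(z) + z*(-2 + log(2)) - 3*exp(2*z)/2


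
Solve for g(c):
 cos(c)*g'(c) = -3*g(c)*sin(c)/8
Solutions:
 g(c) = C1*cos(c)^(3/8)


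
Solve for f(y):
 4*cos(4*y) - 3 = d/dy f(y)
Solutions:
 f(y) = C1 - 3*y + sin(4*y)


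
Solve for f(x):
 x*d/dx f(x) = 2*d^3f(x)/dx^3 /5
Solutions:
 f(x) = C1 + Integral(C2*airyai(2^(2/3)*5^(1/3)*x/2) + C3*airybi(2^(2/3)*5^(1/3)*x/2), x)


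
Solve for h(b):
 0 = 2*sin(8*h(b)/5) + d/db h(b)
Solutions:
 2*b + 5*log(cos(8*h(b)/5) - 1)/16 - 5*log(cos(8*h(b)/5) + 1)/16 = C1


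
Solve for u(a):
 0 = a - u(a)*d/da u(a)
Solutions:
 u(a) = -sqrt(C1 + a^2)
 u(a) = sqrt(C1 + a^2)


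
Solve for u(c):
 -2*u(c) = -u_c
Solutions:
 u(c) = C1*exp(2*c)


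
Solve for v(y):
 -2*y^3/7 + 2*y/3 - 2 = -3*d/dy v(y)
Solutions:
 v(y) = C1 + y^4/42 - y^2/9 + 2*y/3


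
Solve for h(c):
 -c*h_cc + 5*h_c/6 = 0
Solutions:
 h(c) = C1 + C2*c^(11/6)


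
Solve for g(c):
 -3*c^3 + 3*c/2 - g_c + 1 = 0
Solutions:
 g(c) = C1 - 3*c^4/4 + 3*c^2/4 + c


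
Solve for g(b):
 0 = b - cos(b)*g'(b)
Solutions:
 g(b) = C1 + Integral(b/cos(b), b)


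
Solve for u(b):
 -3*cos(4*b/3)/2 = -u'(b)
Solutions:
 u(b) = C1 + 9*sin(4*b/3)/8


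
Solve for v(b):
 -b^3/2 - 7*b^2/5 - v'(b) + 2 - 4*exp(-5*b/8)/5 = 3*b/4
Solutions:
 v(b) = C1 - b^4/8 - 7*b^3/15 - 3*b^2/8 + 2*b + 32*exp(-5*b/8)/25


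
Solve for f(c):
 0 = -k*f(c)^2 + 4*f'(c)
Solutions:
 f(c) = -4/(C1 + c*k)


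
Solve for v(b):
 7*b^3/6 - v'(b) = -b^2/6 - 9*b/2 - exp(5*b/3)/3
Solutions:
 v(b) = C1 + 7*b^4/24 + b^3/18 + 9*b^2/4 + exp(5*b/3)/5


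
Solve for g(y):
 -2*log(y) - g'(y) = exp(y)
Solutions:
 g(y) = C1 - 2*y*log(y) + 2*y - exp(y)


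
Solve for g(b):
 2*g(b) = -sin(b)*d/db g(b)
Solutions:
 g(b) = C1*(cos(b) + 1)/(cos(b) - 1)


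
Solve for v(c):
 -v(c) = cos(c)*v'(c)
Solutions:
 v(c) = C1*sqrt(sin(c) - 1)/sqrt(sin(c) + 1)


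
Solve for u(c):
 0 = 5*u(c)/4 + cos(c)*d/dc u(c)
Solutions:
 u(c) = C1*(sin(c) - 1)^(5/8)/(sin(c) + 1)^(5/8)


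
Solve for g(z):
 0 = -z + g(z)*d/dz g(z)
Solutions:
 g(z) = -sqrt(C1 + z^2)
 g(z) = sqrt(C1 + z^2)


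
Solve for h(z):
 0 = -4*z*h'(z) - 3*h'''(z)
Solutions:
 h(z) = C1 + Integral(C2*airyai(-6^(2/3)*z/3) + C3*airybi(-6^(2/3)*z/3), z)


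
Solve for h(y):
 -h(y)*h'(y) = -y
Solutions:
 h(y) = -sqrt(C1 + y^2)
 h(y) = sqrt(C1 + y^2)


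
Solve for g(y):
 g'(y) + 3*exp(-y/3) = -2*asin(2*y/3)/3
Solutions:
 g(y) = C1 - 2*y*asin(2*y/3)/3 - sqrt(9 - 4*y^2)/3 + 9*exp(-y/3)


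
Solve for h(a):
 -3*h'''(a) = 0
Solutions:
 h(a) = C1 + C2*a + C3*a^2


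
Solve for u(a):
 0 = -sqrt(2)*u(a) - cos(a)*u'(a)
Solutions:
 u(a) = C1*(sin(a) - 1)^(sqrt(2)/2)/(sin(a) + 1)^(sqrt(2)/2)


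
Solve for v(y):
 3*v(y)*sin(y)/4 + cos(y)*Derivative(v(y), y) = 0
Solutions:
 v(y) = C1*cos(y)^(3/4)


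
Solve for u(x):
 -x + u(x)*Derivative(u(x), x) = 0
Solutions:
 u(x) = -sqrt(C1 + x^2)
 u(x) = sqrt(C1 + x^2)


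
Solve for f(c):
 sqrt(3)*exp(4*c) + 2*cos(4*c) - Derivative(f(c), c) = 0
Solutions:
 f(c) = C1 + sqrt(3)*exp(4*c)/4 + sin(4*c)/2


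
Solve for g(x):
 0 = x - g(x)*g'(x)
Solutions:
 g(x) = -sqrt(C1 + x^2)
 g(x) = sqrt(C1 + x^2)


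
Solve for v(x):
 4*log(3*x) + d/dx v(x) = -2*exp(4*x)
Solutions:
 v(x) = C1 - 4*x*log(x) + 4*x*(1 - log(3)) - exp(4*x)/2


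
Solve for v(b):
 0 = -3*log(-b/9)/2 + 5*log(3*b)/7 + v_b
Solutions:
 v(b) = C1 + 11*b*log(b)/14 + b*(-52*log(3) - 11 + 21*I*pi)/14


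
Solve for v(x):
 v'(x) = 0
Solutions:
 v(x) = C1


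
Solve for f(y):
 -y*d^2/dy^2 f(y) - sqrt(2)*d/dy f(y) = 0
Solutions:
 f(y) = C1 + C2*y^(1 - sqrt(2))


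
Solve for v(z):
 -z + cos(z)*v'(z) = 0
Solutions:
 v(z) = C1 + Integral(z/cos(z), z)


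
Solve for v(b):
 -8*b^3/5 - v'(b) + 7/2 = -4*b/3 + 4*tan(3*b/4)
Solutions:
 v(b) = C1 - 2*b^4/5 + 2*b^2/3 + 7*b/2 + 16*log(cos(3*b/4))/3


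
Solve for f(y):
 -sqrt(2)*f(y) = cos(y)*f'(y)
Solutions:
 f(y) = C1*(sin(y) - 1)^(sqrt(2)/2)/(sin(y) + 1)^(sqrt(2)/2)


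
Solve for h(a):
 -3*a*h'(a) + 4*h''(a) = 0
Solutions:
 h(a) = C1 + C2*erfi(sqrt(6)*a/4)


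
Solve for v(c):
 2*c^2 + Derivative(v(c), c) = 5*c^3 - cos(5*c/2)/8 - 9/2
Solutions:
 v(c) = C1 + 5*c^4/4 - 2*c^3/3 - 9*c/2 - sin(5*c/2)/20


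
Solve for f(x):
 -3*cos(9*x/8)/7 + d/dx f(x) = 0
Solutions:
 f(x) = C1 + 8*sin(9*x/8)/21


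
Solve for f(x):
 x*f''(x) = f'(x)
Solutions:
 f(x) = C1 + C2*x^2


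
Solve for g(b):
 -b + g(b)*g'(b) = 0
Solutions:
 g(b) = -sqrt(C1 + b^2)
 g(b) = sqrt(C1 + b^2)


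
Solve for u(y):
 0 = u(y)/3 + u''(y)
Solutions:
 u(y) = C1*sin(sqrt(3)*y/3) + C2*cos(sqrt(3)*y/3)


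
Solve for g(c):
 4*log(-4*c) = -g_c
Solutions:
 g(c) = C1 - 4*c*log(-c) + 4*c*(1 - 2*log(2))


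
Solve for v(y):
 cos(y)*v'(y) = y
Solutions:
 v(y) = C1 + Integral(y/cos(y), y)


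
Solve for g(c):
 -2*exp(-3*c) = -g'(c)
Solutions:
 g(c) = C1 - 2*exp(-3*c)/3


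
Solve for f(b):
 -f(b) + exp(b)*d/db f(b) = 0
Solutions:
 f(b) = C1*exp(-exp(-b))


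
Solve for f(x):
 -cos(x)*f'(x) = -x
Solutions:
 f(x) = C1 + Integral(x/cos(x), x)


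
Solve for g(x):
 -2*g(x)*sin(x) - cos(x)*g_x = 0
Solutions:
 g(x) = C1*cos(x)^2


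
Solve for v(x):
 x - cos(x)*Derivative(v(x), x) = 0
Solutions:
 v(x) = C1 + Integral(x/cos(x), x)


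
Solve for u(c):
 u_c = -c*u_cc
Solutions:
 u(c) = C1 + C2*log(c)


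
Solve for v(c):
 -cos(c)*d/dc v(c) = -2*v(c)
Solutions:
 v(c) = C1*(sin(c) + 1)/(sin(c) - 1)


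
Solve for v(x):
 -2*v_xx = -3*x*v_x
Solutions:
 v(x) = C1 + C2*erfi(sqrt(3)*x/2)


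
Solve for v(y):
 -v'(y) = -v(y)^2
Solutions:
 v(y) = -1/(C1 + y)


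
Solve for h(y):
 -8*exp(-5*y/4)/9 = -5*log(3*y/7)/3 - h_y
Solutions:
 h(y) = C1 - 5*y*log(y)/3 + 5*y*(-log(3) + 1 + log(7))/3 - 32*exp(-5*y/4)/45


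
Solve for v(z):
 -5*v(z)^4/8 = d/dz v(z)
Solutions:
 v(z) = (-3^(2/3)/3 - 3^(1/6)*I)*(1/(C1 + 5*z))^(1/3)
 v(z) = (-3^(2/3)/3 + 3^(1/6)*I)*(1/(C1 + 5*z))^(1/3)
 v(z) = 2*(1/(C1 + 15*z))^(1/3)


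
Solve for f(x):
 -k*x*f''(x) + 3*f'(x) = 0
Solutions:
 f(x) = C1 + x^(((re(k) + 3)*re(k) + im(k)^2)/(re(k)^2 + im(k)^2))*(C2*sin(3*log(x)*Abs(im(k))/(re(k)^2 + im(k)^2)) + C3*cos(3*log(x)*im(k)/(re(k)^2 + im(k)^2)))


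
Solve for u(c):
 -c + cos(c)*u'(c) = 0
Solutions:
 u(c) = C1 + Integral(c/cos(c), c)


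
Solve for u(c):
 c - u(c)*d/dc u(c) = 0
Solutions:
 u(c) = -sqrt(C1 + c^2)
 u(c) = sqrt(C1 + c^2)


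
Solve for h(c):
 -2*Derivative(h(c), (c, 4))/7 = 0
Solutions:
 h(c) = C1 + C2*c + C3*c^2 + C4*c^3


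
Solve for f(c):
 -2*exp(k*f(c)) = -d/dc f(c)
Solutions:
 f(c) = Piecewise((log(-1/(C1*k + 2*c*k))/k, Ne(k, 0)), (nan, True))
 f(c) = Piecewise((C1 + 2*c, Eq(k, 0)), (nan, True))


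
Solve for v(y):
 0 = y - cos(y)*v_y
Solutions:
 v(y) = C1 + Integral(y/cos(y), y)


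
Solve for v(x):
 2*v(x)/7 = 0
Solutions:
 v(x) = 0


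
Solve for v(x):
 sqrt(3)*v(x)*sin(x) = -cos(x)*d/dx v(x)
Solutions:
 v(x) = C1*cos(x)^(sqrt(3))


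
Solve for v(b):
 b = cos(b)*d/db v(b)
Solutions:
 v(b) = C1 + Integral(b/cos(b), b)


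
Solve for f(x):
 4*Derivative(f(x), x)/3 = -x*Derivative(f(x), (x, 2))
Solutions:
 f(x) = C1 + C2/x^(1/3)


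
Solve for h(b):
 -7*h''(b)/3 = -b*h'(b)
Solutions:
 h(b) = C1 + C2*erfi(sqrt(42)*b/14)


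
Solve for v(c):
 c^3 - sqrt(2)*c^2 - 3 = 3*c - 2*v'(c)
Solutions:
 v(c) = C1 - c^4/8 + sqrt(2)*c^3/6 + 3*c^2/4 + 3*c/2


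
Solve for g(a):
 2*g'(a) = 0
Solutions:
 g(a) = C1


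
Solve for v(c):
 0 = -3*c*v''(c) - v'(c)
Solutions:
 v(c) = C1 + C2*c^(2/3)


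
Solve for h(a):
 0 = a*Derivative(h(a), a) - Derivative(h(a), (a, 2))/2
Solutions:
 h(a) = C1 + C2*erfi(a)


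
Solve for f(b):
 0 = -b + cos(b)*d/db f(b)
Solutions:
 f(b) = C1 + Integral(b/cos(b), b)


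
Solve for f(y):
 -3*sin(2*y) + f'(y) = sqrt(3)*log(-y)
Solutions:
 f(y) = C1 + sqrt(3)*y*(log(-y) - 1) - 3*cos(2*y)/2


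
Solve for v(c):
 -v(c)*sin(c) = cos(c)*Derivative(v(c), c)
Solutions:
 v(c) = C1*cos(c)


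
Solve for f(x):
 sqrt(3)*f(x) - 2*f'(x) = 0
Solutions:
 f(x) = C1*exp(sqrt(3)*x/2)


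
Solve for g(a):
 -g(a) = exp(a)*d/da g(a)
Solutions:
 g(a) = C1*exp(exp(-a))


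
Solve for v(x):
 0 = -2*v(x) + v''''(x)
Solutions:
 v(x) = C1*exp(-2^(1/4)*x) + C2*exp(2^(1/4)*x) + C3*sin(2^(1/4)*x) + C4*cos(2^(1/4)*x)


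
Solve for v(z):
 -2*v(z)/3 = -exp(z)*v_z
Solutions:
 v(z) = C1*exp(-2*exp(-z)/3)


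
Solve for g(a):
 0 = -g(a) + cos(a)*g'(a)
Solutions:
 g(a) = C1*sqrt(sin(a) + 1)/sqrt(sin(a) - 1)


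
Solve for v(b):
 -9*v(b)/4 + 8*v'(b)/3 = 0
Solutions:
 v(b) = C1*exp(27*b/32)


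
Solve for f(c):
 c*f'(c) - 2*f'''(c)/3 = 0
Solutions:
 f(c) = C1 + Integral(C2*airyai(2^(2/3)*3^(1/3)*c/2) + C3*airybi(2^(2/3)*3^(1/3)*c/2), c)


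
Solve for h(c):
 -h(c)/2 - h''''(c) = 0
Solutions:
 h(c) = (C1*sin(2^(1/4)*c/2) + C2*cos(2^(1/4)*c/2))*exp(-2^(1/4)*c/2) + (C3*sin(2^(1/4)*c/2) + C4*cos(2^(1/4)*c/2))*exp(2^(1/4)*c/2)


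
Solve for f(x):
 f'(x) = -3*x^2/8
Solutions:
 f(x) = C1 - x^3/8


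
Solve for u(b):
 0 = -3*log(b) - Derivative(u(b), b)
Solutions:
 u(b) = C1 - 3*b*log(b) + 3*b
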